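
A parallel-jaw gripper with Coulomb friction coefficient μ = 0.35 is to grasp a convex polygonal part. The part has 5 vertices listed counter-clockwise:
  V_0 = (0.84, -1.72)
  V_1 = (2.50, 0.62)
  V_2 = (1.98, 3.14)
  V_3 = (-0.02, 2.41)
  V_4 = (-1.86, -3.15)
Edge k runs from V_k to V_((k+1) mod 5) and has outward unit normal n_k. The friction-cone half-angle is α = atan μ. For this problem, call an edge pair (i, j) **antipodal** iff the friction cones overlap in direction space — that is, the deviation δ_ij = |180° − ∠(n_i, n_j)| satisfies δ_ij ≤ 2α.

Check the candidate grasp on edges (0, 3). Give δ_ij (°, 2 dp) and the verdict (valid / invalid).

α = atan 0.35 = 19.29°;  2α = 38.58°
edge 0: e_0 = (+1.66, +2.34);  n_0 = (+0.8156, -0.5786)
edge 3: e_3 = (-1.84, -5.56);  n_3 = (-0.9494, +0.3142)
∠(n_0, n_3) = 162.96°
δ = |180° − 162.96°| = 17.04°
17.04° ≤ 2α = 38.58°  →  valid

δ = 17.04°, valid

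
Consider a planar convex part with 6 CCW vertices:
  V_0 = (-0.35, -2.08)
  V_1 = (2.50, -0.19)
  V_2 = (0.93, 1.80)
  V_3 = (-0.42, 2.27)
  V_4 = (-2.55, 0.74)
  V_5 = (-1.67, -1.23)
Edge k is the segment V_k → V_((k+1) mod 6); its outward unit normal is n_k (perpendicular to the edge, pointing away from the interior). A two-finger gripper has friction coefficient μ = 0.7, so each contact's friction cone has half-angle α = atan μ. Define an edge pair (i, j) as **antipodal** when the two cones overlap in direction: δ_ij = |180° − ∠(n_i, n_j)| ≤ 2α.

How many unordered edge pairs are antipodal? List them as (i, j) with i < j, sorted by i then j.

count = 7; pairs: (0,2), (0,3), (1,4), (1,5), (2,4), (2,5), (3,5)

α = atan 0.7 = 34.99°;  2α = 69.98°
n_0 = (+0.5527, -0.8334)
n_1 = (+0.7851, +0.6194)
n_2 = (+0.3288, +0.9444)
n_3 = (-0.5834, +0.8122)
n_4 = (-0.9130, -0.4079)
n_5 = (-0.5414, -0.8408)
  (0,1): δ = 85.28°  ·
  (0,2): δ = 52.75°  ✓
  (0,3): δ = 2.14°  ✓
  (0,4): δ = 80.52°  ·
  (0,5): δ = 113.67°  ·
  (1,2): δ = 147.47°  ·
  (1,3): δ = 92.58°  ·
  (1,4): δ = 14.20°  ✓
  (1,5): δ = 18.95°  ✓
  (2,3): δ = 125.11°  ·
  (2,4): δ = 46.73°  ✓
  (2,5): δ = 13.58°  ✓
  (3,4): δ = 101.62°  ·
  (3,5): δ = 68.47°  ✓
  (4,5): δ = 146.85°  ·
antipodal pairs: 7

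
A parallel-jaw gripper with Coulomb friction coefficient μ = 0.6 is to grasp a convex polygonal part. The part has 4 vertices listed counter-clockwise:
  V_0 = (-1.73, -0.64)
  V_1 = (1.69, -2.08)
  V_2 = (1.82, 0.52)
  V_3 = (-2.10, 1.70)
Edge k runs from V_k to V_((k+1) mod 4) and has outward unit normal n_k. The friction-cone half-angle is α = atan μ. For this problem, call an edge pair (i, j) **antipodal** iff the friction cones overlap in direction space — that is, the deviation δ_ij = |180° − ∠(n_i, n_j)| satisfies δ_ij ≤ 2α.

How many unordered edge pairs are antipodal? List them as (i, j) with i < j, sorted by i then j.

count = 2; pairs: (0,2), (1,3)

α = atan 0.6 = 30.96°;  2α = 61.93°
n_0 = (-0.3881, -0.9216)
n_1 = (+0.9988, -0.0499)
n_2 = (+0.2882, +0.9576)
n_3 = (-0.9877, -0.1562)
  (0,1): δ = 70.03°  ·
  (0,2): δ = 6.08°  ✓
  (0,3): δ = 121.82°  ·
  (1,2): δ = 103.89°  ·
  (1,3): δ = 11.85°  ✓
  (2,3): δ = 64.26°  ·
antipodal pairs: 2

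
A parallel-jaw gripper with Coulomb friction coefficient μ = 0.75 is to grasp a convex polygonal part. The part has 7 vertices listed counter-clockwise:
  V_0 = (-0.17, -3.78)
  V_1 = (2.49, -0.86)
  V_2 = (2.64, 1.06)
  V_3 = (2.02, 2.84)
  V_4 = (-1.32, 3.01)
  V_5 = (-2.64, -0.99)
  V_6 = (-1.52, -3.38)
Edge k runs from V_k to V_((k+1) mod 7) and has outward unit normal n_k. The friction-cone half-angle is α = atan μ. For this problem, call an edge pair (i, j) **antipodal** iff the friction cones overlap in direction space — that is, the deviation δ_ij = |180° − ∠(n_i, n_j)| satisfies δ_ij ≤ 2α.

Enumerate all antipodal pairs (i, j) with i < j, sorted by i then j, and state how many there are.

count = 10; pairs: (0,3), (0,4), (0,5), (1,4), (1,5), (2,4), (2,5), (2,6), (3,5), (3,6)

α = atan 0.75 = 36.87°;  2α = 73.74°
n_0 = (+0.7393, -0.6734)
n_1 = (+0.9970, -0.0779)
n_2 = (+0.9444, +0.3289)
n_3 = (+0.0508, +0.9987)
n_4 = (-0.9496, +0.3134)
n_5 = (-0.9055, -0.4243)
n_6 = (-0.2841, -0.9588)
  (0,1): δ = 142.13°  ·
  (0,2): δ = 118.46°  ·
  (0,3): δ = 50.58°  ✓
  (0,4): δ = 24.07°  ✓
  (0,5): δ = 67.44°  ✓
  (0,6): δ = 115.83°  ·
  (1,2): δ = 156.33°  ·
  (1,3): δ = 88.45°  ·
  (1,4): δ = 13.80°  ✓
  (1,5): δ = 29.58°  ✓
  (1,6): δ = 77.96°  ·
  (2,3): δ = 112.12°  ·
  (2,4): δ = 37.47°  ✓
  (2,5): δ = 5.90°  ✓
  (2,6): δ = 54.29°  ✓
  (3,4): δ = 105.35°  ·
  (3,5): δ = 61.98°  ✓
  (3,6): δ = 13.59°  ✓
  (4,5): δ = 136.63°  ·
  (4,6): δ = 88.24°  ·
  (5,6): δ = 131.61°  ·
antipodal pairs: 10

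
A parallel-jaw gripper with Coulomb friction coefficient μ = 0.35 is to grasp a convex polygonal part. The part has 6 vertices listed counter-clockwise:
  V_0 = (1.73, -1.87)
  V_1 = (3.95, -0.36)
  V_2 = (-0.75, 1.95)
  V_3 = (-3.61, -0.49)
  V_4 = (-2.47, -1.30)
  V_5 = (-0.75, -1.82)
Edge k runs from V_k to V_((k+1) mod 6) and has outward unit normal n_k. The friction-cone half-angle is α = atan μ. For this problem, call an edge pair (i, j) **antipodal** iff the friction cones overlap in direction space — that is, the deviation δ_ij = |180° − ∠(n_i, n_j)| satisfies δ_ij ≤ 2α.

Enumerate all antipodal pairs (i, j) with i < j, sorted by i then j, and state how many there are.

α = atan 0.35 = 19.29°;  2α = 38.58°
n_0 = (+0.5624, -0.8269)
n_1 = (+0.4411, +0.8975)
n_2 = (-0.6490, +0.7608)
n_3 = (-0.5792, -0.8152)
n_4 = (-0.2894, -0.9572)
n_5 = (-0.0202, -0.9998)
  (0,1): δ = 60.40°  ·
  (0,2): δ = 6.25°  ✓
  (0,3): δ = 110.38°  ·
  (0,4): δ = 128.96°  ·
  (0,5): δ = 144.62°  ·
  (1,2): δ = 113.36°  ·
  (1,3): δ = 9.22°  ✓
  (1,4): δ = 9.35°  ✓
  (1,5): δ = 25.02°  ✓
  (2,3): δ = 75.86°  ·
  (2,4): δ = 57.29°  ·
  (2,5): δ = 41.62°  ·
  (3,4): δ = 161.43°  ·
  (3,5): δ = 145.76°  ·
  (4,5): δ = 164.33°  ·
antipodal pairs: 4

count = 4; pairs: (0,2), (1,3), (1,4), (1,5)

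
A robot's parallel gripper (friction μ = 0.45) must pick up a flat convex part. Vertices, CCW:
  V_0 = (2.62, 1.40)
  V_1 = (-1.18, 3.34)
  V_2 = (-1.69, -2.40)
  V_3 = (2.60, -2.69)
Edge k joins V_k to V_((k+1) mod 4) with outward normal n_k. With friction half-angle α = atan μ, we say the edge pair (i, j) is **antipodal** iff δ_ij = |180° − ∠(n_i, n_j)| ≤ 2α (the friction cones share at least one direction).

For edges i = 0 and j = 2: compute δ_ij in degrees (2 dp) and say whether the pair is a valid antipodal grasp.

δ = 23.18°, valid

α = atan 0.45 = 24.23°;  2α = 48.46°
edge 0: e_0 = (-3.80, +1.94);  n_0 = (+0.4547, +0.8906)
edge 2: e_2 = (+4.29, -0.29);  n_2 = (-0.0674, -0.9977)
∠(n_0, n_2) = 156.82°
δ = |180° − 156.82°| = 23.18°
23.18° ≤ 2α = 48.46°  →  valid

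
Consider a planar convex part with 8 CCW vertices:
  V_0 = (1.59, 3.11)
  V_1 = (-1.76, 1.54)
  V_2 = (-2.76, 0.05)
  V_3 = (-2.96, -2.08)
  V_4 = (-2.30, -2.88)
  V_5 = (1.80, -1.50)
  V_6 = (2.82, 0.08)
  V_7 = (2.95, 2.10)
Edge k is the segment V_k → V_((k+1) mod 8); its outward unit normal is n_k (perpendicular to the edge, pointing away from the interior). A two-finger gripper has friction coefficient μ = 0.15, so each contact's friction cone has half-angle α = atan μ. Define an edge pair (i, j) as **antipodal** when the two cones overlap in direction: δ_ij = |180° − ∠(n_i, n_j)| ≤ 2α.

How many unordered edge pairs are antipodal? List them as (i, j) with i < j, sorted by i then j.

count = 4; pairs: (0,4), (1,5), (2,6), (3,7)

α = atan 0.15 = 8.53°;  2α = 17.06°
n_0 = (-0.4244, +0.9055)
n_1 = (-0.8303, +0.5573)
n_2 = (-0.9956, +0.0935)
n_3 = (-0.7714, -0.6364)
n_4 = (+0.3190, -0.9478)
n_5 = (+0.8401, -0.5424)
n_6 = (+0.9979, -0.0642)
n_7 = (+0.5962, +0.8028)
  (0,1): δ = 148.98°  ·
  (0,2): δ = 120.47°  ·
  (0,3): δ = 75.59°  ·
  (0,4): δ = 6.51°  ✓
  (0,5): δ = 32.04°  ·
  (0,6): δ = 61.21°  ·
  (0,7): δ = 118.29°  ·
  (1,2): δ = 151.50°  ·
  (1,3): δ = 106.61°  ·
  (1,4): δ = 37.53°  ·
  (1,5): δ = 1.02°  ✓
  (1,6): δ = 30.18°  ·
  (1,7): δ = 87.27°  ·
  (2,3): δ = 135.11°  ·
  (2,4): δ = 66.03°  ·
  (2,5): δ = 27.48°  ·
  (2,6): δ = 1.68°  ✓
  (2,7): δ = 58.76°  ·
  (3,4): δ = 110.92°  ·
  (3,5): δ = 72.37°  ·
  (3,6): δ = 43.20°  ·
  (3,7): δ = 13.88°  ✓
  (4,5): δ = 141.45°  ·
  (4,6): δ = 112.28°  ·
  (4,7): δ = 55.20°  ·
  (5,6): δ = 150.84°  ·
  (5,7): δ = 93.75°  ·
  (6,7): δ = 122.92°  ·
antipodal pairs: 4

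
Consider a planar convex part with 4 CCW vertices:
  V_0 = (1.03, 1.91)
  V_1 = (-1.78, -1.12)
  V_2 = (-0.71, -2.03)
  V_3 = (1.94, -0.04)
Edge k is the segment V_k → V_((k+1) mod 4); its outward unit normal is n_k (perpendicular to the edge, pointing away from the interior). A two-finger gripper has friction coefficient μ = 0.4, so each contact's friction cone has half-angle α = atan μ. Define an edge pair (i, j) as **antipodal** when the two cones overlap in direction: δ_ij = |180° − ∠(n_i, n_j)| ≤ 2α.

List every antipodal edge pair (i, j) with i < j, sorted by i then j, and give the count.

count = 2; pairs: (0,2), (1,3)

α = atan 0.4 = 21.80°;  2α = 43.60°
n_0 = (-0.7332, +0.6800)
n_1 = (-0.6479, -0.7618)
n_2 = (+0.6005, -0.7996)
n_3 = (+0.9062, +0.4229)
  (0,1): δ = 87.54°  ·
  (0,2): δ = 10.25°  ✓
  (0,3): δ = 67.86°  ·
  (1,2): δ = 102.72°  ·
  (1,3): δ = 24.60°  ✓
  (2,3): δ = 101.89°  ·
antipodal pairs: 2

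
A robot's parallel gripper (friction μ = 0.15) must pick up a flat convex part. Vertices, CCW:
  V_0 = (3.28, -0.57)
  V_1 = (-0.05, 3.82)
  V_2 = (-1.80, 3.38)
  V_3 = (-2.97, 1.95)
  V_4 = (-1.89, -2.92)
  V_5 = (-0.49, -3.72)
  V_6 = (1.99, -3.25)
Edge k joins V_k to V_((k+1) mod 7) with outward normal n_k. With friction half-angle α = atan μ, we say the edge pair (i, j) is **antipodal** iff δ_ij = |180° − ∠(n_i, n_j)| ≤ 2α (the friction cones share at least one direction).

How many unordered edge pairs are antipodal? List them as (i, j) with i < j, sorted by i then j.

count = 2; pairs: (1,5), (2,6)

α = atan 0.15 = 8.53°;  2α = 17.06°
n_0 = (+0.7967, +0.6043)
n_1 = (-0.2438, +0.9698)
n_2 = (-0.7740, +0.6332)
n_3 = (-0.9763, -0.2165)
n_4 = (-0.4961, -0.8682)
n_5 = (+0.1862, -0.9825)
n_6 = (+0.9011, -0.4337)
  (0,1): δ = 113.07°  ·
  (0,2): δ = 76.47°  ·
  (0,3): δ = 24.68°  ·
  (0,4): δ = 23.07°  ·
  (0,5): δ = 63.55°  ·
  (0,6): δ = 117.11°  ·
  (1,2): δ = 143.40°  ·
  (1,3): δ = 91.61°  ·
  (1,4): δ = 43.86°  ·
  (1,5): δ = 3.38°  ✓
  (1,6): δ = 50.18°  ·
  (2,3): δ = 128.21°  ·
  (2,4): δ = 80.46°  ·
  (2,5): δ = 39.98°  ·
  (2,6): δ = 13.59°  ✓
  (3,4): δ = 132.25°  ·
  (3,5): δ = 91.77°  ·
  (3,6): δ = 38.21°  ·
  (4,5): δ = 139.52°  ·
  (4,6): δ = 85.96°  ·
  (5,6): δ = 126.43°  ·
antipodal pairs: 2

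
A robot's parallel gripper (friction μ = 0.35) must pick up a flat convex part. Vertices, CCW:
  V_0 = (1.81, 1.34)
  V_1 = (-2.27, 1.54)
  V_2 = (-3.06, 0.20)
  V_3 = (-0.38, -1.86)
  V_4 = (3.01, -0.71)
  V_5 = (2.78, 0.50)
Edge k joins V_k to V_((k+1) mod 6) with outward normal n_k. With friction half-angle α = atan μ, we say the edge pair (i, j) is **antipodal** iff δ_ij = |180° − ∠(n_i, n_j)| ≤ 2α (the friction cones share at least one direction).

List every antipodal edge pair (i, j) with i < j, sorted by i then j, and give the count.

count = 3; pairs: (0,2), (0,3), (2,5)

α = atan 0.35 = 19.29°;  2α = 38.58°
n_0 = (+0.0490, +0.9988)
n_1 = (-0.8614, +0.5079)
n_2 = (-0.6094, -0.7928)
n_3 = (+0.3213, -0.9470)
n_4 = (+0.9824, +0.1867)
n_5 = (+0.6546, +0.7559)
  (0,1): δ = 117.72°  ·
  (0,2): δ = 34.74°  ✓
  (0,3): δ = 21.55°  ✓
  (0,4): δ = 103.57°  ·
  (0,5): δ = 141.91°  ·
  (1,2): δ = 97.03°  ·
  (1,3): δ = 40.74°  ·
  (1,4): δ = 41.28°  ·
  (1,5): δ = 79.63°  ·
  (2,3): δ = 123.71°  ·
  (2,4): δ = 41.69°  ·
  (2,5): δ = 3.34°  ✓
  (3,4): δ = 97.98°  ·
  (3,5): δ = 59.63°  ·
  (4,5): δ = 141.65°  ·
antipodal pairs: 3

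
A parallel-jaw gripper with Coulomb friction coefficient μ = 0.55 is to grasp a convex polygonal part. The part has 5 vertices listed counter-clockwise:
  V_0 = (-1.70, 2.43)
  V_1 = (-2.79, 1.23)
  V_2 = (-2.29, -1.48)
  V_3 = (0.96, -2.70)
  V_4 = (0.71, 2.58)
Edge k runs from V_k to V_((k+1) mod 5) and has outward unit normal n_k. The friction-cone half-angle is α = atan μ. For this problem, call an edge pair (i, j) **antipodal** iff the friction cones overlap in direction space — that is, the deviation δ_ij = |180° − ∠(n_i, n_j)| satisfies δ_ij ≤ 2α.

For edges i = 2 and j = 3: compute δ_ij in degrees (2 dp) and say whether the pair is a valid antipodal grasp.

δ = 66.71°, invalid

α = atan 0.55 = 28.81°;  2α = 57.62°
edge 2: e_2 = (+3.25, -1.22);  n_2 = (-0.3514, -0.9362)
edge 3: e_3 = (-0.25, +5.28);  n_3 = (+0.9989, +0.0473)
∠(n_2, n_3) = 113.29°
δ = |180° − 113.29°| = 66.71°
66.71° > 2α = 57.62°  →  invalid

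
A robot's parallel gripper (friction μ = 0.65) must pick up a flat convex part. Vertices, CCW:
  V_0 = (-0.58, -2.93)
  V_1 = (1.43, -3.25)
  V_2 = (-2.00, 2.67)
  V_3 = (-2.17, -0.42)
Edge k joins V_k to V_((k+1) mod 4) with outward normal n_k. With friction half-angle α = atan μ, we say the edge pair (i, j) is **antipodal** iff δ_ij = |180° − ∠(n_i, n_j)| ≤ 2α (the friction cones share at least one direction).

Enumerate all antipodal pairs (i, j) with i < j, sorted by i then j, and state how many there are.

α = atan 0.65 = 33.02°;  2α = 66.05°
n_0 = (-0.1572, -0.9876)
n_1 = (+0.8653, +0.5013)
n_2 = (-0.9985, +0.0549)
n_3 = (-0.8448, -0.5351)
  (0,1): δ = 50.87°  ✓
  (0,2): δ = 95.90°  ·
  (0,3): δ = 131.40°  ·
  (1,2): δ = 33.24°  ✓
  (1,3): δ = 2.27°  ✓
  (2,3): δ = 144.50°  ·
antipodal pairs: 3

count = 3; pairs: (0,1), (1,2), (1,3)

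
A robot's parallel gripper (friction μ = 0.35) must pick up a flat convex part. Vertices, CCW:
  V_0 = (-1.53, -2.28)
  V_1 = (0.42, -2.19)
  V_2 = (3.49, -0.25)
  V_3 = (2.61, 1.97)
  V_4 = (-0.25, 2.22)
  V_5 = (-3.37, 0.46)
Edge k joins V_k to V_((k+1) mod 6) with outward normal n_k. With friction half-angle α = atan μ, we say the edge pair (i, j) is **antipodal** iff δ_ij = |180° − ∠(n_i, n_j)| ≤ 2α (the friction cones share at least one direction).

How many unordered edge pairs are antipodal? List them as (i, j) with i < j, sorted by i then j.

α = atan 0.35 = 19.29°;  2α = 38.58°
n_0 = (+0.0461, -0.9989)
n_1 = (+0.5342, -0.8454)
n_2 = (+0.9296, +0.3685)
n_3 = (+0.0871, +0.9962)
n_4 = (-0.4913, +0.8710)
n_5 = (-0.8302, -0.5575)
  (0,1): δ = 150.35°  ·
  (0,2): δ = 71.02°  ·
  (0,3): δ = 7.64°  ✓
  (0,4): δ = 26.78°  ✓
  (0,5): δ = 121.24°  ·
  (1,2): δ = 100.67°  ·
  (1,3): δ = 37.29°  ✓
  (1,4): δ = 2.86°  ✓
  (1,5): δ = 91.59°  ·
  (2,3): δ = 116.62°  ·
  (2,4): δ = 82.20°  ·
  (2,5): δ = 12.26°  ✓
  (3,4): δ = 145.58°  ·
  (3,5): δ = 51.12°  ·
  (4,5): δ = 85.54°  ·
antipodal pairs: 5

count = 5; pairs: (0,3), (0,4), (1,3), (1,4), (2,5)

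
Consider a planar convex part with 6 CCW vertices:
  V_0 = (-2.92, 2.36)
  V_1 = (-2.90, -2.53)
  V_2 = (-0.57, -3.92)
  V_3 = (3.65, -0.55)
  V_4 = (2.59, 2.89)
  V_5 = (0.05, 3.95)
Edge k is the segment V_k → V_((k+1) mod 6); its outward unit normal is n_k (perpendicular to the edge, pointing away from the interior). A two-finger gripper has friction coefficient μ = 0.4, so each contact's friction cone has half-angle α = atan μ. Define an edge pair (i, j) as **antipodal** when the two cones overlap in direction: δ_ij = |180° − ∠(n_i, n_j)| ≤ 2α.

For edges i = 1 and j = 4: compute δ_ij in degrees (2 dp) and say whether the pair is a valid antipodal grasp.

α = atan 0.4 = 21.80°;  2α = 43.60°
edge 1: e_1 = (+2.33, -1.39);  n_1 = (-0.5123, -0.8588)
edge 4: e_4 = (-2.54, +1.06);  n_4 = (+0.3851, +0.9229)
∠(n_1, n_4) = 171.83°
δ = |180° − 171.83°| = 8.17°
8.17° ≤ 2α = 43.60°  →  valid

δ = 8.17°, valid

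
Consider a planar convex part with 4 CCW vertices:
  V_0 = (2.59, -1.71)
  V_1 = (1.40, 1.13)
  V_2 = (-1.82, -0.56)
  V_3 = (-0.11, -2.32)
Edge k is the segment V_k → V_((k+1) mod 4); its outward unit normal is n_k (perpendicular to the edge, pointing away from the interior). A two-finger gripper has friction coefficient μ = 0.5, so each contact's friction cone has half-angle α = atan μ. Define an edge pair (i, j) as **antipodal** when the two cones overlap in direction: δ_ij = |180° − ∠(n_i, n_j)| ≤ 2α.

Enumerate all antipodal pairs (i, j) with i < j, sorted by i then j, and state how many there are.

α = atan 0.5 = 26.57°;  2α = 53.13°
n_0 = (+0.9223, +0.3865)
n_1 = (-0.4647, +0.8855)
n_2 = (-0.7172, -0.6968)
n_3 = (+0.2204, -0.9754)
  (0,1): δ = 85.04°  ·
  (0,2): δ = 21.44°  ✓
  (0,3): δ = 80.00°  ·
  (1,2): δ = 73.52°  ·
  (1,3): δ = 14.96°  ✓
  (2,3): δ = 121.44°  ·
antipodal pairs: 2

count = 2; pairs: (0,2), (1,3)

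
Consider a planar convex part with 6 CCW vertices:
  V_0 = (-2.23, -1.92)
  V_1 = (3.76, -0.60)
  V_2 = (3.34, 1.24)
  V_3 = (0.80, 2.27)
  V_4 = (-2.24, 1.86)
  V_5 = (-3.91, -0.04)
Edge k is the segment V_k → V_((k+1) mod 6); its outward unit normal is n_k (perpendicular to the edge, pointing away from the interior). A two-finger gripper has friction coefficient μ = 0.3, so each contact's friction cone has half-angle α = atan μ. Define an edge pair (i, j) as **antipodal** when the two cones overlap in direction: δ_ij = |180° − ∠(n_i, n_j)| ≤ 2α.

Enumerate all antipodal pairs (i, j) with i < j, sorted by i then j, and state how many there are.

count = 3; pairs: (0,3), (1,5), (2,5)

α = atan 0.3 = 16.70°;  2α = 33.40°
n_0 = (+0.2152, -0.9766)
n_1 = (+0.9749, +0.2225)
n_2 = (+0.3758, +0.9267)
n_3 = (-0.1337, +0.9910)
n_4 = (-0.7511, +0.6602)
n_5 = (-0.7457, -0.6663)
  (0,1): δ = 89.57°  ·
  (0,2): δ = 34.50°  ·
  (0,3): δ = 4.75°  ✓
  (0,4): δ = 36.26°  ·
  (0,5): δ = 119.36°  ·
  (1,2): δ = 124.93°  ·
  (1,3): δ = 95.18°  ·
  (1,4): δ = 54.17°  ·
  (1,5): δ = 28.93°  ✓
  (2,3): δ = 150.25°  ·
  (2,4): δ = 109.24°  ·
  (2,5): δ = 26.14°  ✓
  (3,4): δ = 138.99°  ·
  (3,5): δ = 55.90°  ·
  (4,5): δ = 96.90°  ·
antipodal pairs: 3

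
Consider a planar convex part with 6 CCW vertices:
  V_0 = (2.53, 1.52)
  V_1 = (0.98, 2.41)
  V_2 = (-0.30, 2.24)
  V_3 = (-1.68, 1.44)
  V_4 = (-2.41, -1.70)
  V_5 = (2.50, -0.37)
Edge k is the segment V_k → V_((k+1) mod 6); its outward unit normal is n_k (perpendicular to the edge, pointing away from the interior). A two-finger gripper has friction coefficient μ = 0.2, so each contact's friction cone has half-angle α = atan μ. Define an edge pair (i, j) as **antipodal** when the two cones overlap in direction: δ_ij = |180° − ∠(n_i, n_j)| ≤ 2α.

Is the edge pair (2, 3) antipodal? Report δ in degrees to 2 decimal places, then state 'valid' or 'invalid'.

α = atan 0.2 = 11.31°;  2α = 22.62°
edge 2: e_2 = (-1.38, -0.80);  n_2 = (-0.5015, +0.8651)
edge 3: e_3 = (-0.73, -3.14);  n_3 = (-0.9740, +0.2264)
∠(n_2, n_3) = 46.81°
δ = |180° − 46.81°| = 133.19°
133.19° > 2α = 22.62°  →  invalid

δ = 133.19°, invalid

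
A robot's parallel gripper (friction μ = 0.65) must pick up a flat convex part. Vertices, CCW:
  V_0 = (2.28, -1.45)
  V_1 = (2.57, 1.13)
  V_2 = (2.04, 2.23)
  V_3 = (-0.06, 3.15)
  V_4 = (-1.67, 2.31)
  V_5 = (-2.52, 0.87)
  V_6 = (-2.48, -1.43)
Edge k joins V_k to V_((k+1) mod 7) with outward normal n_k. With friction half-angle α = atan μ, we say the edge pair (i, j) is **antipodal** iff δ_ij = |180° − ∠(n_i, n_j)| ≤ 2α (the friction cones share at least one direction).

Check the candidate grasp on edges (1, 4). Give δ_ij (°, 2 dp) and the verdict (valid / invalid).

δ = 56.28°, valid

α = atan 0.65 = 33.02°;  2α = 66.05°
edge 1: e_1 = (-0.53, +1.10);  n_1 = (+0.9009, +0.4341)
edge 4: e_4 = (-0.85, -1.44);  n_4 = (-0.8612, +0.5083)
∠(n_1, n_4) = 123.72°
δ = |180° − 123.72°| = 56.28°
56.28° ≤ 2α = 66.05°  →  valid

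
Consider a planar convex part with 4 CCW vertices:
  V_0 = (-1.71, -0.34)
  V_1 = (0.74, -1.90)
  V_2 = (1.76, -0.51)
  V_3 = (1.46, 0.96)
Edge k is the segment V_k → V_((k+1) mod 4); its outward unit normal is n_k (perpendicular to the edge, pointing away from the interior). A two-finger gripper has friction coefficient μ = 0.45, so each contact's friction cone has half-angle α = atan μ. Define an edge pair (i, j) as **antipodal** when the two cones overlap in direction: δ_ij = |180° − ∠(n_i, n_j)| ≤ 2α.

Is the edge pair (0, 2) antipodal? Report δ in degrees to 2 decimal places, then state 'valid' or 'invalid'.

α = atan 0.45 = 24.23°;  2α = 48.46°
edge 0: e_0 = (+2.45, -1.56);  n_0 = (-0.5371, -0.8435)
edge 2: e_2 = (-0.30, +1.47);  n_2 = (+0.9798, +0.2000)
∠(n_0, n_2) = 134.02°
δ = |180° − 134.02°| = 45.98°
45.98° ≤ 2α = 48.46°  →  valid

δ = 45.98°, valid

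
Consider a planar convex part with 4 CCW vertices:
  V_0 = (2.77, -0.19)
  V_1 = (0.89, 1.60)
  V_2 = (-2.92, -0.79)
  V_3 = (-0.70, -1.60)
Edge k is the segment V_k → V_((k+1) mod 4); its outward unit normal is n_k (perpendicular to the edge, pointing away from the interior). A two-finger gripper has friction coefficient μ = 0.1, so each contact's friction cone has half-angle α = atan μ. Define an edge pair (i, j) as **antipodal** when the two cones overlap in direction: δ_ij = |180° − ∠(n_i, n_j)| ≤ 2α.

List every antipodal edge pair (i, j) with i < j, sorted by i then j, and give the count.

count = 1; pairs: (1,3)

α = atan 0.1 = 5.71°;  2α = 11.42°
n_0 = (+0.6896, +0.7242)
n_1 = (-0.5314, +0.8471)
n_2 = (-0.3428, -0.9394)
n_3 = (+0.3764, -0.9264)
  (0,1): δ = 104.30°  ·
  (0,2): δ = 23.55°  ·
  (0,3): δ = 65.71°  ·
  (1,2): δ = 52.15°  ·
  (1,3): δ = 9.99°  ✓
  (2,3): δ = 137.84°  ·
antipodal pairs: 1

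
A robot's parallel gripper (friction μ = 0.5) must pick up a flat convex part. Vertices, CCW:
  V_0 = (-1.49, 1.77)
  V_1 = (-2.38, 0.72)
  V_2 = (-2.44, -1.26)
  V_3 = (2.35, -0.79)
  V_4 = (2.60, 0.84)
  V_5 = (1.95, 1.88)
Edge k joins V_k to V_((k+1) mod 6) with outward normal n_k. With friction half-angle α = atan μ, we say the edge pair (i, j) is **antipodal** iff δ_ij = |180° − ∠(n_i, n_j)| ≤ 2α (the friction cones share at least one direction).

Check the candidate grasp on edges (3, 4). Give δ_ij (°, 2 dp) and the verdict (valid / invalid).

α = atan 0.5 = 26.57°;  2α = 53.13°
edge 3: e_3 = (+0.25, +1.63);  n_3 = (+0.9884, -0.1516)
edge 4: e_4 = (-0.65, +1.04);  n_4 = (+0.8480, +0.5300)
∠(n_3, n_4) = 40.73°
δ = |180° − 40.73°| = 139.27°
139.27° > 2α = 53.13°  →  invalid

δ = 139.27°, invalid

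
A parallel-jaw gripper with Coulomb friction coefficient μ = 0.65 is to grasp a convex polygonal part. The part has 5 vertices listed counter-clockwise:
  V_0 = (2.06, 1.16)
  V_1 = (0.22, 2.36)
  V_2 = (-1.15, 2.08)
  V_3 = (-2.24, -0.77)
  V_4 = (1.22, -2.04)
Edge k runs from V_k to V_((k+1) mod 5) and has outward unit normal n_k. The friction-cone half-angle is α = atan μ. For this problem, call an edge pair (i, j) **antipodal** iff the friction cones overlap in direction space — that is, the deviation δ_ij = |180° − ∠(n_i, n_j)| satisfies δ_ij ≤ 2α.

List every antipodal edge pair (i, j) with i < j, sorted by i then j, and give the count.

count = 4; pairs: (0,3), (1,3), (1,4), (2,4)

α = atan 0.65 = 33.02°;  2α = 66.05°
n_0 = (+0.5463, +0.8376)
n_1 = (-0.2002, +0.9797)
n_2 = (-0.9340, +0.3572)
n_3 = (-0.3446, -0.9388)
n_4 = (+0.9672, -0.2539)
  (0,1): δ = 135.34°  ·
  (0,2): δ = 77.82°  ·
  (0,3): δ = 12.96°  ✓
  (0,4): δ = 108.40°  ·
  (1,2): δ = 122.48°  ·
  (1,3): δ = 31.71°  ✓
  (1,4): δ = 63.74°  ✓
  (2,3): δ = 89.23°  ·
  (2,4): δ = 6.22°  ✓
  (3,4): δ = 84.55°  ·
antipodal pairs: 4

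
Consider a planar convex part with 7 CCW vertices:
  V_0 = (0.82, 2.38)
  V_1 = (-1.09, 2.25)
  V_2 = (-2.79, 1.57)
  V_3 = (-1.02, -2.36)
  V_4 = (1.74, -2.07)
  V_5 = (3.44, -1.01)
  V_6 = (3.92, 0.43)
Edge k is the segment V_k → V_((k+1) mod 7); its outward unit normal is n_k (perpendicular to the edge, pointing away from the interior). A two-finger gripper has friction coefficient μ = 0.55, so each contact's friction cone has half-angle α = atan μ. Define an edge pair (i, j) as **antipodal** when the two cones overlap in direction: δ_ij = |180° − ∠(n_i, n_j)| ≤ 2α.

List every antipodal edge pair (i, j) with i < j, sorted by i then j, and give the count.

α = atan 0.55 = 28.81°;  2α = 57.62°
n_0 = (-0.0679, +0.9977)
n_1 = (-0.3714, +0.9285)
n_2 = (-0.9118, -0.4107)
n_3 = (+0.1045, -0.9945)
n_4 = (+0.5291, -0.8486)
n_5 = (+0.9487, -0.3162)
n_6 = (+0.5325, +0.8465)
  (0,1): δ = 162.09°  ·
  (0,2): δ = 69.65°  ·
  (0,3): δ = 2.10°  ✓
  (0,4): δ = 28.05°  ✓
  (0,5): δ = 67.67°  ·
  (0,6): δ = 143.94°  ·
  (1,2): δ = 87.56°  ·
  (1,3): δ = 15.80°  ✓
  (1,4): δ = 10.14°  ✓
  (1,5): δ = 49.76°  ✓
  (1,6): δ = 126.03°  ·
  (2,3): δ = 108.25°  ·
  (2,4): δ = 82.30°  ·
  (2,5): δ = 42.68°  ✓
  (2,6): δ = 33.58°  ✓
  (3,4): δ = 154.05°  ·
  (3,5): δ = 114.43°  ·
  (3,6): δ = 38.17°  ✓
  (4,5): δ = 140.38°  ·
  (4,6): δ = 64.12°  ·
  (5,6): δ = 103.74°  ·
antipodal pairs: 8

count = 8; pairs: (0,3), (0,4), (1,3), (1,4), (1,5), (2,5), (2,6), (3,6)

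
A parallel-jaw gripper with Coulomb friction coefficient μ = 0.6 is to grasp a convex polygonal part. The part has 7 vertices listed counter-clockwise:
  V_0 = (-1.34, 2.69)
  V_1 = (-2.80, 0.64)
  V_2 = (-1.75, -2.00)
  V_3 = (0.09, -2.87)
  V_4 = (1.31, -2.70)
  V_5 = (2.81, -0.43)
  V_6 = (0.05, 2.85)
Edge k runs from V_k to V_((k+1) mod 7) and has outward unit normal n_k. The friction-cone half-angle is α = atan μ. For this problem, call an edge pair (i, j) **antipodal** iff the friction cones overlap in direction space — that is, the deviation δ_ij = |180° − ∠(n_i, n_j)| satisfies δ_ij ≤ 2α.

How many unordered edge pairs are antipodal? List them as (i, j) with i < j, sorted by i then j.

α = atan 0.6 = 30.96°;  2α = 61.93°
n_0 = (-0.8145, +0.5801)
n_1 = (-0.9292, -0.3696)
n_2 = (-0.4275, -0.9040)
n_3 = (+0.1380, -0.9904)
n_4 = (+0.8343, -0.5513)
n_5 = (+0.7652, +0.6438)
n_6 = (-0.1144, +0.9934)
  (0,1): δ = 122.85°  ·
  (0,2): δ = 79.85°  ·
  (0,3): δ = 46.61°  ✓
  (0,4): δ = 2.00°  ✓
  (0,5): δ = 75.54°  ·
  (0,6): δ = 132.02°  ·
  (1,2): δ = 137.00°  ·
  (1,3): δ = 103.76°  ·
  (1,4): δ = 55.15°  ✓
  (1,5): δ = 18.39°  ✓
  (1,6): δ = 74.88°  ·
  (2,3): δ = 146.76°  ·
  (2,4): δ = 98.15°  ·
  (2,5): δ = 24.61°  ✓
  (2,6): δ = 31.87°  ✓
  (3,4): δ = 131.39°  ·
  (3,5): δ = 57.85°  ✓
  (3,6): δ = 1.37°  ✓
  (4,5): δ = 106.46°  ·
  (4,6): δ = 49.98°  ✓
  (5,6): δ = 123.51°  ·
antipodal pairs: 9

count = 9; pairs: (0,3), (0,4), (1,4), (1,5), (2,5), (2,6), (3,5), (3,6), (4,6)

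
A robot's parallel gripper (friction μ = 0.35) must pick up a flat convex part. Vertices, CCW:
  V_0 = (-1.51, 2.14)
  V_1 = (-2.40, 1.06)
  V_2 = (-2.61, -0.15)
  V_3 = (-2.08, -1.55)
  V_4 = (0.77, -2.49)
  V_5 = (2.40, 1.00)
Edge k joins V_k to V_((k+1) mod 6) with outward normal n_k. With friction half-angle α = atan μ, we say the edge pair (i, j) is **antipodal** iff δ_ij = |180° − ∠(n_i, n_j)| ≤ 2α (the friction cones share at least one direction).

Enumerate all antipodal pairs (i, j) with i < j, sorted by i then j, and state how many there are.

α = atan 0.35 = 19.29°;  2α = 38.58°
n_0 = (-0.7717, +0.6360)
n_1 = (-0.9853, +0.1710)
n_2 = (-0.9352, -0.3541)
n_3 = (-0.3132, -0.9497)
n_4 = (+0.9061, -0.4232)
n_5 = (+0.2799, +0.9600)
  (0,1): δ = 150.35°  ·
  (0,2): δ = 119.77°  ·
  (0,3): δ = 68.76°  ·
  (0,4): δ = 14.46°  ✓
  (0,5): δ = 113.24°  ·
  (1,2): δ = 149.42°  ·
  (1,3): δ = 98.41°  ·
  (1,4): δ = 15.19°  ✓
  (1,5): δ = 83.59°  ·
  (2,3): δ = 128.99°  ·
  (2,4): δ = 45.77°  ·
  (2,5): δ = 53.01°  ·
  (3,4): δ = 96.78°  ·
  (3,5): δ = 2.00°  ✓
  (4,5): δ = 81.22°  ·
antipodal pairs: 3

count = 3; pairs: (0,4), (1,4), (3,5)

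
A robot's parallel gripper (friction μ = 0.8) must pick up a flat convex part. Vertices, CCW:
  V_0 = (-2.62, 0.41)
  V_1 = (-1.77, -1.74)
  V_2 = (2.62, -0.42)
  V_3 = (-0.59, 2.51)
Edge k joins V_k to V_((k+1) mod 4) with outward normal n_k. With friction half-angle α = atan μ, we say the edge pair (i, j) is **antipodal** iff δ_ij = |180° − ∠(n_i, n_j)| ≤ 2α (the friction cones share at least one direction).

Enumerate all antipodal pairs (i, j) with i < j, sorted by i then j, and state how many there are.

count = 3; pairs: (0,2), (1,2), (1,3)

α = atan 0.8 = 38.66°;  2α = 77.32°
n_0 = (-0.9300, -0.3677)
n_1 = (+0.2879, -0.9576)
n_2 = (+0.6742, +0.7386)
n_3 = (-0.7190, +0.6950)
  (0,1): δ = 94.84°  ·
  (0,2): δ = 26.04°  ✓
  (0,3): δ = 114.40°  ·
  (1,2): δ = 59.12°  ✓
  (1,3): δ = 29.24°  ✓
  (2,3): δ = 91.64°  ·
antipodal pairs: 3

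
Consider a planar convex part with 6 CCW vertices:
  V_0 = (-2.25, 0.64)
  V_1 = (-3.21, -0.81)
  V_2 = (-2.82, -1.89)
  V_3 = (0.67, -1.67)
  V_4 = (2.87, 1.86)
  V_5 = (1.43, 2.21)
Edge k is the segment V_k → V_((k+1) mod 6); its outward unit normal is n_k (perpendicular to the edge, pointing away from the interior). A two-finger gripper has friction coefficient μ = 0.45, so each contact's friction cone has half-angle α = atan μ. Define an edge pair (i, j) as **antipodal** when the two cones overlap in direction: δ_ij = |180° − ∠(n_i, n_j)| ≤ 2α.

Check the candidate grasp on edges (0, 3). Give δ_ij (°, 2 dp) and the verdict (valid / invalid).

α = atan 0.45 = 24.23°;  2α = 48.46°
edge 0: e_0 = (-0.96, -1.45);  n_0 = (-0.8338, +0.5520)
edge 3: e_3 = (+2.20, +3.53);  n_3 = (+0.8487, -0.5289)
∠(n_0, n_3) = 178.43°
δ = |180° − 178.43°| = 1.57°
1.57° ≤ 2α = 48.46°  →  valid

δ = 1.57°, valid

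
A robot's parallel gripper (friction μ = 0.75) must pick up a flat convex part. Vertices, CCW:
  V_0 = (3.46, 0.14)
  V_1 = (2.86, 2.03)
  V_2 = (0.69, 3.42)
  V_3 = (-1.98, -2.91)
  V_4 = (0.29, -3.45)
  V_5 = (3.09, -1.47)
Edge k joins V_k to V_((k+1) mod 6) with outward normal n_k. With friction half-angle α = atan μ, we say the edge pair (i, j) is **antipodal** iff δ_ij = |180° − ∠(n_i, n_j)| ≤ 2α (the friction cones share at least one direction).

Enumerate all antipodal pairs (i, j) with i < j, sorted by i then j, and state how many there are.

α = atan 0.75 = 36.87°;  2α = 73.74°
n_0 = (+0.9531, +0.3026)
n_1 = (+0.5394, +0.8421)
n_2 = (-0.9214, +0.3886)
n_3 = (-0.2314, -0.9729)
n_4 = (+0.5774, -0.8165)
n_5 = (+0.9746, -0.2240)
  (0,1): δ = 140.25°  ·
  (0,2): δ = 40.48°  ✓
  (0,3): δ = 59.01°  ✓
  (0,4): δ = 107.65°  ·
  (0,5): δ = 149.44°  ·
  (1,2): δ = 80.23°  ·
  (1,3): δ = 19.26°  ✓
  (1,4): δ = 67.91°  ✓
  (1,5): δ = 109.70°  ·
  (2,3): δ = 80.51°  ·
  (2,4): δ = 31.86°  ✓
  (2,5): δ = 9.93°  ✓
  (3,4): δ = 131.35°  ·
  (3,5): δ = 89.56°  ·
  (4,5): δ = 138.21°  ·
antipodal pairs: 6

count = 6; pairs: (0,2), (0,3), (1,3), (1,4), (2,4), (2,5)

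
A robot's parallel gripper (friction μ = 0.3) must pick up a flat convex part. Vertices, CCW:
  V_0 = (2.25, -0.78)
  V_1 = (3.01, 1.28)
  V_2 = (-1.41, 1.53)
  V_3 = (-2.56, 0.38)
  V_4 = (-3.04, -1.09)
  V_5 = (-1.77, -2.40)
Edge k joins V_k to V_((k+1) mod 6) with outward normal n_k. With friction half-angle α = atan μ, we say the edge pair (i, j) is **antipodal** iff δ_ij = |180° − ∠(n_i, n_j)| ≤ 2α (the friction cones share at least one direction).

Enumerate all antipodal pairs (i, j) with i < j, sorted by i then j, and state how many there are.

count = 4; pairs: (0,2), (0,3), (1,5), (2,5)

α = atan 0.3 = 16.70°;  2α = 33.40°
n_0 = (+0.9382, -0.3461)
n_1 = (+0.0565, +0.9984)
n_2 = (-0.7071, +0.7071)
n_3 = (-0.9506, +0.3104)
n_4 = (-0.7180, -0.6961)
n_5 = (+0.3738, -0.9275)
  (0,1): δ = 72.99°  ·
  (0,2): δ = 24.75°  ✓
  (0,3): δ = 2.17°  ✓
  (0,4): δ = 64.36°  ·
  (0,5): δ = 132.20°  ·
  (1,2): δ = 131.76°  ·
  (1,3): δ = 104.85°  ·
  (1,4): δ = 42.65°  ·
  (1,5): δ = 25.19°  ✓
  (2,3): δ = 153.08°  ·
  (2,4): δ = 90.89°  ·
  (2,5): δ = 23.05°  ✓
  (3,4): δ = 117.80°  ·
  (3,5): δ = 49.97°  ·
  (4,5): δ = 112.16°  ·
antipodal pairs: 4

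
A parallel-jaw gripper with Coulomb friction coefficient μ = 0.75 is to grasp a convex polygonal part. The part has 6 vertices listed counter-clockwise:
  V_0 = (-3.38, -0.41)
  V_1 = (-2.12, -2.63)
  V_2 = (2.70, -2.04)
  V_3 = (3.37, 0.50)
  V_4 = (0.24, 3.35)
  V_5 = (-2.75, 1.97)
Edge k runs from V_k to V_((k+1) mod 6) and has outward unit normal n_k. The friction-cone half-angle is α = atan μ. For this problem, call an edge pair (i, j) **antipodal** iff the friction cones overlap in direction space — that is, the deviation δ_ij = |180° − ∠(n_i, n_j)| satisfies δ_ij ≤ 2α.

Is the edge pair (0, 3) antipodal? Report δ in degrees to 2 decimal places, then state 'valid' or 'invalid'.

α = atan 0.75 = 36.87°;  2α = 73.74°
edge 0: e_0 = (+1.26, -2.22);  n_0 = (-0.8697, -0.4936)
edge 3: e_3 = (-3.13, +2.85);  n_3 = (+0.6733, +0.7394)
∠(n_0, n_3) = 161.90°
δ = |180° − 161.90°| = 18.10°
18.10° ≤ 2α = 73.74°  →  valid

δ = 18.10°, valid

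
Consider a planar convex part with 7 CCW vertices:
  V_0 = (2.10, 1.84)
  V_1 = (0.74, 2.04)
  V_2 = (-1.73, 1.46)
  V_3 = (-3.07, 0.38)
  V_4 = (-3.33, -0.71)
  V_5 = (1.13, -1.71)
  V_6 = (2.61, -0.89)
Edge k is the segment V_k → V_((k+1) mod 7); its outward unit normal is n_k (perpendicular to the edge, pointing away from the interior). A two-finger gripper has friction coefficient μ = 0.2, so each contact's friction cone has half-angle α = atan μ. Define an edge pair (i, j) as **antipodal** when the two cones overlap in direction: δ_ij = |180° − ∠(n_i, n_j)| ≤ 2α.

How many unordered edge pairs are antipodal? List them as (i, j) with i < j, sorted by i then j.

count = 3; pairs: (0,4), (1,5), (2,5)

α = atan 0.2 = 11.31°;  2α = 22.62°
n_0 = (+0.1455, +0.9894)
n_1 = (-0.2286, +0.9735)
n_2 = (-0.6275, +0.7786)
n_3 = (-0.9727, +0.2320)
n_4 = (-0.2188, -0.9758)
n_5 = (+0.4846, -0.8747)
n_6 = (+0.9830, +0.1836)
  (0,1): δ = 158.42°  ·
  (0,2): δ = 132.77°  ·
  (0,3): δ = 95.05°  ·
  (0,4): δ = 4.27°  ✓
  (0,5): δ = 37.35°  ·
  (0,6): δ = 108.95°  ·
  (1,2): δ = 154.35°  ·
  (1,3): δ = 116.63°  ·
  (1,4): δ = 25.85°  ·
  (1,5): δ = 15.77°  ✓
  (1,6): δ = 87.37°  ·
  (2,3): δ = 142.28°  ·
  (2,4): δ = 51.51°  ·
  (2,5): δ = 9.88°  ✓
  (2,6): δ = 61.71°  ·
  (3,4): δ = 89.22°  ·
  (3,5): δ = 47.59°  ·
  (3,6): δ = 24.00°  ·
  (4,5): δ = 138.37°  ·
  (4,6): δ = 66.78°  ·
  (5,6): δ = 108.41°  ·
antipodal pairs: 3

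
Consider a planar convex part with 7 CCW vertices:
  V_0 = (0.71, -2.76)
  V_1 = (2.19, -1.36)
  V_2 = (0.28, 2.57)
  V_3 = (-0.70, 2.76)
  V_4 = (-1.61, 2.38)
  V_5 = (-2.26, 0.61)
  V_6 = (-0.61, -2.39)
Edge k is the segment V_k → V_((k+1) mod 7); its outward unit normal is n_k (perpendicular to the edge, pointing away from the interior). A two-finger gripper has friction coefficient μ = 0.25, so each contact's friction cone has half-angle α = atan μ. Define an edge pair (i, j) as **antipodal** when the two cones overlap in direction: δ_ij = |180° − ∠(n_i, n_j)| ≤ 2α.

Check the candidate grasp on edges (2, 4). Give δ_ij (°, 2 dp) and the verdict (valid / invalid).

δ = 99.19°, invalid

α = atan 0.25 = 14.04°;  2α = 28.07°
edge 2: e_2 = (-0.98, +0.19);  n_2 = (+0.1903, +0.9817)
edge 4: e_4 = (-0.65, -1.77);  n_4 = (-0.9387, +0.3447)
∠(n_2, n_4) = 80.81°
δ = |180° − 80.81°| = 99.19°
99.19° > 2α = 28.07°  →  invalid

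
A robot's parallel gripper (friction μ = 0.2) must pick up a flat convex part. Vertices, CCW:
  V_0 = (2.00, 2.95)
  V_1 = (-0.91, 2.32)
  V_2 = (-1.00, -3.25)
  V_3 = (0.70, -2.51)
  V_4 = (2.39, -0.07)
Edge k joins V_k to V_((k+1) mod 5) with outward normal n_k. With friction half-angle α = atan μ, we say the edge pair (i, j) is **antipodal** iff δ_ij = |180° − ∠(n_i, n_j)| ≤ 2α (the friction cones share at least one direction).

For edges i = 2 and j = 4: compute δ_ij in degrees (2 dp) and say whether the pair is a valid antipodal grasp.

α = atan 0.2 = 11.31°;  2α = 22.62°
edge 2: e_2 = (+1.70, +0.74);  n_2 = (+0.3991, -0.9169)
edge 4: e_4 = (-0.39, +3.02);  n_4 = (+0.9918, +0.1281)
∠(n_2, n_4) = 73.84°
δ = |180° − 73.84°| = 106.16°
106.16° > 2α = 22.62°  →  invalid

δ = 106.16°, invalid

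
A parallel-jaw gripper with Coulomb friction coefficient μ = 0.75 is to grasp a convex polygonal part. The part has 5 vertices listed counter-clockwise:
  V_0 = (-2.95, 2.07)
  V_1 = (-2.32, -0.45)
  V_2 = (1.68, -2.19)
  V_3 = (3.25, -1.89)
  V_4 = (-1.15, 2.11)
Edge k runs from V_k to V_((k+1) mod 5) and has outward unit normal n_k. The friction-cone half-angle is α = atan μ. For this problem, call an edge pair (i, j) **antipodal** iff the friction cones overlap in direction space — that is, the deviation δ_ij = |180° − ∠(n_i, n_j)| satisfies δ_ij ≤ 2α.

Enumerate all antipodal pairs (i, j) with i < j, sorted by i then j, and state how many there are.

α = atan 0.75 = 36.87°;  2α = 73.74°
n_0 = (-0.9701, -0.2425)
n_1 = (-0.3989, -0.9170)
n_2 = (+0.1877, -0.9822)
n_3 = (+0.6727, +0.7399)
n_4 = (-0.0222, +0.9998)
  (0,1): δ = 127.55°  ·
  (0,2): δ = 93.22°  ·
  (0,3): δ = 33.69°  ✓
  (0,4): δ = 77.24°  ·
  (1,2): δ = 145.67°  ·
  (1,3): δ = 18.76°  ✓
  (1,4): δ = 24.78°  ✓
  (2,3): δ = 53.09°  ✓
  (2,4): δ = 9.54°  ✓
  (3,4): δ = 136.45°  ·
antipodal pairs: 5

count = 5; pairs: (0,3), (1,3), (1,4), (2,3), (2,4)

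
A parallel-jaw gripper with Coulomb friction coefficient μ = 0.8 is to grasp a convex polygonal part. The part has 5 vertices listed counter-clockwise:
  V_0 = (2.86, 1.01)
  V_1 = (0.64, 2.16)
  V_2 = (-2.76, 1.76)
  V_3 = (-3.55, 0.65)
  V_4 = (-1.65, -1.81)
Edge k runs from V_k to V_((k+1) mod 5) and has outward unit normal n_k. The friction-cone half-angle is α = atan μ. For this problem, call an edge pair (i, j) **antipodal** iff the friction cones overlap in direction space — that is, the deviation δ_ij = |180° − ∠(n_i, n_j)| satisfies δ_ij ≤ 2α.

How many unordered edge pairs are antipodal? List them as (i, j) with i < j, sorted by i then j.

count = 5; pairs: (0,3), (0,4), (1,3), (1,4), (2,4)

α = atan 0.8 = 38.66°;  2α = 77.32°
n_0 = (+0.4600, +0.8879)
n_1 = (-0.1168, +0.9932)
n_2 = (-0.8147, +0.5798)
n_3 = (-0.7914, -0.6113)
n_4 = (+0.5302, -0.8479)
  (0,1): δ = 145.91°  ·
  (0,2): δ = 98.05°  ·
  (0,3): δ = 24.93°  ✓
  (0,4): δ = 59.40°  ✓
  (1,2): δ = 132.15°  ·
  (1,3): δ = 59.03°  ✓
  (1,4): δ = 25.31°  ✓
  (2,3): δ = 106.88°  ·
  (2,4): δ = 22.54°  ✓
  (3,4): δ = 95.66°  ·
antipodal pairs: 5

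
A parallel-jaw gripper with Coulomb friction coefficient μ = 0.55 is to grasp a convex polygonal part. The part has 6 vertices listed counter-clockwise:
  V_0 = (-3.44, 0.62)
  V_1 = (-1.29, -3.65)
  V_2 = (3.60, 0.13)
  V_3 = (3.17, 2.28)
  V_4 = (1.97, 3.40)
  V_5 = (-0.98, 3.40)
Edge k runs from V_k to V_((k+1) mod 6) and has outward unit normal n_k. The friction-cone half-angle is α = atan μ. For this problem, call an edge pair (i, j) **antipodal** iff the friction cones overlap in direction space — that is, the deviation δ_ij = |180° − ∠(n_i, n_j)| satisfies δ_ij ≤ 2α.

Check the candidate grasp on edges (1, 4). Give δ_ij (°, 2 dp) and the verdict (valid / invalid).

δ = 37.70°, valid

α = atan 0.55 = 28.81°;  2α = 57.62°
edge 1: e_1 = (+4.89, +3.78);  n_1 = (+0.6116, -0.7912)
edge 4: e_4 = (-2.95, +0.00);  n_4 = (+0.0000, +1.0000)
∠(n_1, n_4) = 142.30°
δ = |180° − 142.30°| = 37.70°
37.70° ≤ 2α = 57.62°  →  valid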